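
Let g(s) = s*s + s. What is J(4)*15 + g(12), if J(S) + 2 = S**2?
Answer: 366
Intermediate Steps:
J(S) = -2 + S**2
g(s) = s + s**2 (g(s) = s**2 + s = s + s**2)
J(4)*15 + g(12) = (-2 + 4**2)*15 + 12*(1 + 12) = (-2 + 16)*15 + 12*13 = 14*15 + 156 = 210 + 156 = 366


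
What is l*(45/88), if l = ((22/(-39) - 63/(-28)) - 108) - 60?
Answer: -389175/4576 ≈ -85.047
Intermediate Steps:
l = -25945/156 (l = ((22*(-1/39) - 63*(-1/28)) - 108) - 60 = ((-22/39 + 9/4) - 108) - 60 = (263/156 - 108) - 60 = -16585/156 - 60 = -25945/156 ≈ -166.31)
l*(45/88) = -389175/(52*88) = -25945/156*45/88 = -389175/4576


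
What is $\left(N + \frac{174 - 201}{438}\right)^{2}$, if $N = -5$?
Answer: $\frac{546121}{21316} \approx 25.62$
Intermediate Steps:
$\left(N + \frac{174 - 201}{438}\right)^{2} = \left(-5 + \frac{174 - 201}{438}\right)^{2} = \left(-5 + \left(174 - 201\right) \frac{1}{438}\right)^{2} = \left(-5 - \frac{9}{146}\right)^{2} = \left(- \frac{739}{146}\right)^{2} = \frac{546121}{21316}$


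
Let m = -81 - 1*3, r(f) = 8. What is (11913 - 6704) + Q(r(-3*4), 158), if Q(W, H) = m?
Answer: 5125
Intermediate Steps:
m = -84 (m = -81 - 3 = -84)
Q(W, H) = -84
(11913 - 6704) + Q(r(-3*4), 158) = (11913 - 6704) - 84 = 5209 - 84 = 5125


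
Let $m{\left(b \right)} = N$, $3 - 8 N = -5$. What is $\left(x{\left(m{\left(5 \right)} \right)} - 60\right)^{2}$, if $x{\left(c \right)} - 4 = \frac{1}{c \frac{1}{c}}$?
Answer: $3025$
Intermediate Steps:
$N = 1$ ($N = \frac{3}{8} - - \frac{5}{8} = \frac{3}{8} + \frac{5}{8} = 1$)
$m{\left(b \right)} = 1$
$x{\left(c \right)} = 5$ ($x{\left(c \right)} = 4 + \frac{1}{c \frac{1}{c}} = 4 + 1^{-1} = 4 + 1 = 5$)
$\left(x{\left(m{\left(5 \right)} \right)} - 60\right)^{2} = \left(5 - 60\right)^{2} = \left(-55\right)^{2} = 3025$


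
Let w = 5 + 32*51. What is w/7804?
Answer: 1637/7804 ≈ 0.20976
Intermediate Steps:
w = 1637 (w = 5 + 1632 = 1637)
w/7804 = 1637/7804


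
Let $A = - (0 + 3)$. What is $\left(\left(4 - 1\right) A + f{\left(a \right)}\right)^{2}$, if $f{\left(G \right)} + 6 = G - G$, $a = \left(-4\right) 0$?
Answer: $225$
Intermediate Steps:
$A = -3$ ($A = \left(-1\right) 3 = -3$)
$a = 0$
$f{\left(G \right)} = -6$ ($f{\left(G \right)} = -6 + \left(G - G\right) = -6 + 0 = -6$)
$\left(\left(4 - 1\right) A + f{\left(a \right)}\right)^{2} = \left(\left(4 - 1\right) \left(-3\right) - 6\right)^{2} = \left(3 \left(-3\right) - 6\right)^{2} = \left(-9 - 6\right)^{2} = \left(-15\right)^{2} = 225$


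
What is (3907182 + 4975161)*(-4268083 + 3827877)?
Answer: -3910060682658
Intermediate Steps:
(3907182 + 4975161)*(-4268083 + 3827877) = 8882343*(-440206) = -3910060682658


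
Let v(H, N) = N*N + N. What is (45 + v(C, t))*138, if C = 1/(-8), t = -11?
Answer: 21390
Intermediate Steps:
C = -1/8 ≈ -0.12500
v(H, N) = N + N**2 (v(H, N) = N**2 + N = N + N**2)
(45 + v(C, t))*138 = (45 - 11*(1 - 11))*138 = (45 - 11*(-10))*138 = (45 + 110)*138 = 155*138 = 21390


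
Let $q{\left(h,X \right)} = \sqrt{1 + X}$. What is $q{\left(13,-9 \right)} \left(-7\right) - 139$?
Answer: $-139 - 14 i \sqrt{2} \approx -139.0 - 19.799 i$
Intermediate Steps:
$q{\left(13,-9 \right)} \left(-7\right) - 139 = \sqrt{1 - 9} \left(-7\right) - 139 = \sqrt{-8} \left(-7\right) - 139 = 2 i \sqrt{2} \left(-7\right) - 139 = - 14 i \sqrt{2} - 139 = -139 - 14 i \sqrt{2}$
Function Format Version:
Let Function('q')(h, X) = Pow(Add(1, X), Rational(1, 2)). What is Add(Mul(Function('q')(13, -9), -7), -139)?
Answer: Add(-139, Mul(-14, I, Pow(2, Rational(1, 2)))) ≈ Add(-139.00, Mul(-19.799, I))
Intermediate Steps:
Add(Mul(Function('q')(13, -9), -7), -139) = Add(Mul(Pow(Add(1, -9), Rational(1, 2)), -7), -139) = Add(Mul(Pow(-8, Rational(1, 2)), -7), -139) = Add(Mul(Mul(2, I, Pow(2, Rational(1, 2))), -7), -139) = Add(Mul(-14, I, Pow(2, Rational(1, 2))), -139) = Add(-139, Mul(-14, I, Pow(2, Rational(1, 2))))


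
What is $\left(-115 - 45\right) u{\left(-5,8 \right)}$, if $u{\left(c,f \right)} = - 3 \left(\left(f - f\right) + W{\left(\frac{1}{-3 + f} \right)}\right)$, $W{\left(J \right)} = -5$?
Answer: $-2400$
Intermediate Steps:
$u{\left(c,f \right)} = 15$ ($u{\left(c,f \right)} = - 3 \left(\left(f - f\right) - 5\right) = - 3 \left(0 - 5\right) = \left(-3\right) \left(-5\right) = 15$)
$\left(-115 - 45\right) u{\left(-5,8 \right)} = \left(-115 - 45\right) 15 = \left(-160\right) 15 = -2400$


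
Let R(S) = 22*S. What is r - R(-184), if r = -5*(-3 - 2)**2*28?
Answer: 548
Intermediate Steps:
r = -3500 (r = -5*(-5)**2*28 = -5*25*28 = -125*28 = -3500)
r - R(-184) = -3500 - 22*(-184) = -3500 - 1*(-4048) = -3500 + 4048 = 548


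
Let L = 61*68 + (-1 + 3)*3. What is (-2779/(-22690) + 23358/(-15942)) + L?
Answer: 250352620453/60287330 ≈ 4152.7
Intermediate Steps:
L = 4154 (L = 4148 + 2*3 = 4148 + 6 = 4154)
(-2779/(-22690) + 23358/(-15942)) + L = (-2779/(-22690) + 23358/(-15942)) + 4154 = (-2779*(-1/22690) + 23358*(-1/15942)) + 4154 = (2779/22690 - 3893/2657) + 4154 = -80948367/60287330 + 4154 = 250352620453/60287330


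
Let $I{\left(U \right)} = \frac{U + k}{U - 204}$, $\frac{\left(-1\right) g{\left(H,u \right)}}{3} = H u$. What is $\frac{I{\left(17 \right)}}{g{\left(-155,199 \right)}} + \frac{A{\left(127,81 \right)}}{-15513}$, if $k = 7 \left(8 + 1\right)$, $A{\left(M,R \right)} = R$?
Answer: $- \frac{93524579}{17895843339} \approx -0.0052261$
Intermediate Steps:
$g{\left(H,u \right)} = - 3 H u$
$k = 63$ ($k = 7 \cdot 9 = 63$)
$I{\left(U \right)} = \frac{63 + U}{-204 + U}$ ($I{\left(U \right)} = \frac{U + 63}{U - 204} = \frac{63 + U}{-204 + U}$)
$\frac{I{\left(17 \right)}}{g{\left(-155,199 \right)}} + \frac{A{\left(127,81 \right)}}{-15513} = \frac{\frac{1}{-204 + 17} \left(63 + 17\right)}{\left(-3\right) \left(-155\right) 199} + \frac{81}{-15513} = \frac{\frac{1}{-187} \cdot 80}{92535} + 81 \left(- \frac{1}{15513}\right) = \left(- \frac{1}{187}\right) 80 \cdot \frac{1}{92535} - \frac{27}{5171} = \left(- \frac{80}{187}\right) \frac{1}{92535} - \frac{27}{5171} = - \frac{16}{3460809} - \frac{27}{5171} = - \frac{93524579}{17895843339}$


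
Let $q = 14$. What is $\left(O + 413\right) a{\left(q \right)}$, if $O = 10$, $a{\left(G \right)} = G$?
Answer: $5922$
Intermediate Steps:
$\left(O + 413\right) a{\left(q \right)} = \left(10 + 413\right) 14 = 423 \cdot 14 = 5922$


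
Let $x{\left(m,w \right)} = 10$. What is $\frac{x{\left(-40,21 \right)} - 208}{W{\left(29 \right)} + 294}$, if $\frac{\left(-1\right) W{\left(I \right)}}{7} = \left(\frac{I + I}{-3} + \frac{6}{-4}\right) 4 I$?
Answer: $- \frac{297}{25816} \approx -0.011504$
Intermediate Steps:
$W{\left(I \right)} = - 7 I \left(-6 - \frac{8 I}{3}\right)$ ($W{\left(I \right)} = - 7 \left(\frac{I + I}{-3} + \frac{6}{-4}\right) 4 I = - 7 \left(2 I \left(- \frac{1}{3}\right) + 6 \left(- \frac{1}{4}\right)\right) 4 I = - 7 \left(- \frac{2 I}{3} - \frac{3}{2}\right) 4 I = - 7 \left(- \frac{3}{2} - \frac{2 I}{3}\right) 4 I = - 7 \left(-6 - \frac{8 I}{3}\right) I = - 7 I \left(-6 - \frac{8 I}{3}\right)$)
$\frac{x{\left(-40,21 \right)} - 208}{W{\left(29 \right)} + 294} = \frac{10 - 208}{\frac{14}{3} \cdot 29 \left(9 + 4 \cdot 29\right) + 294} = - \frac{198}{\frac{14}{3} \cdot 29 \left(9 + 116\right) + 294} = - \frac{198}{\frac{14}{3} \cdot 29 \cdot 125 + 294} = - \frac{198}{\frac{50750}{3} + 294} = - \frac{198}{\frac{51632}{3}} = \left(-198\right) \frac{3}{51632} = - \frac{297}{25816}$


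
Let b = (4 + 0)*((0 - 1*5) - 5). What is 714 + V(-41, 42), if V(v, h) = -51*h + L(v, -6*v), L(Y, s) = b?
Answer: -1468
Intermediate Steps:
b = -40 (b = 4*((0 - 5) - 5) = 4*(-5 - 5) = 4*(-10) = -40)
L(Y, s) = -40
V(v, h) = -40 - 51*h (V(v, h) = -51*h - 40 = -40 - 51*h)
714 + V(-41, 42) = 714 + (-40 - 51*42) = 714 + (-40 - 2142) = 714 - 2182 = -1468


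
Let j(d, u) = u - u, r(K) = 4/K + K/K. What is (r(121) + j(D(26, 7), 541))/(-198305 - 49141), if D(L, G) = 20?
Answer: -125/29940966 ≈ -4.1749e-6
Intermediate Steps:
r(K) = 1 + 4/K (r(K) = 4/K + 1 = 1 + 4/K)
j(d, u) = 0
(r(121) + j(D(26, 7), 541))/(-198305 - 49141) = ((4 + 121)/121 + 0)/(-198305 - 49141) = ((1/121)*125 + 0)/(-247446) = (125/121 + 0)*(-1/247446) = (125/121)*(-1/247446) = -125/29940966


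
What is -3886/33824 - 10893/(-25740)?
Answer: 11184133/36276240 ≈ 0.30830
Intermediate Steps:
-3886/33824 - 10893/(-25740) = -3886*1/33824 - 10893*(-1/25740) = -1943/16912 + 3631/8580 = 11184133/36276240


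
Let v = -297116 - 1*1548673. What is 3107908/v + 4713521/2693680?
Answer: 29859599239/451996810320 ≈ 0.066061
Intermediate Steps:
v = -1845789 (v = -297116 - 1548673 = -1845789)
3107908/v + 4713521/2693680 = 3107908/(-1845789) + 4713521/2693680 = 3107908*(-1/1845789) + 4713521*(1/2693680) = -3107908/1845789 + 4713521/2693680 = 29859599239/451996810320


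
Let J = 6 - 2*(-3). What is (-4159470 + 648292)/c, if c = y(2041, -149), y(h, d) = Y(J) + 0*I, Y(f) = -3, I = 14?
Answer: 3511178/3 ≈ 1.1704e+6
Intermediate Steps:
J = 12 (J = 6 + 6 = 12)
y(h, d) = -3 (y(h, d) = -3 + 0*14 = -3 + 0 = -3)
c = -3
(-4159470 + 648292)/c = (-4159470 + 648292)/(-3) = -3511178*(-⅓) = 3511178/3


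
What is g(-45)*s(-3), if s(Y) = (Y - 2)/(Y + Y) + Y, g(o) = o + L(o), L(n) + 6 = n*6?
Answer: 1391/2 ≈ 695.50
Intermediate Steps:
L(n) = -6 + 6*n (L(n) = -6 + n*6 = -6 + 6*n)
g(o) = -6 + 7*o (g(o) = o + (-6 + 6*o) = -6 + 7*o)
s(Y) = Y + (-2 + Y)/(2*Y) (s(Y) = (-2 + Y)/((2*Y)) + Y = (-2 + Y)*(1/(2*Y)) + Y = (-2 + Y)/(2*Y) + Y = Y + (-2 + Y)/(2*Y))
g(-45)*s(-3) = (-6 + 7*(-45))*(½ - 3 - 1/(-3)) = (-6 - 315)*(½ - 3 - 1*(-⅓)) = -321*(½ - 3 + ⅓) = -321*(-13/6) = 1391/2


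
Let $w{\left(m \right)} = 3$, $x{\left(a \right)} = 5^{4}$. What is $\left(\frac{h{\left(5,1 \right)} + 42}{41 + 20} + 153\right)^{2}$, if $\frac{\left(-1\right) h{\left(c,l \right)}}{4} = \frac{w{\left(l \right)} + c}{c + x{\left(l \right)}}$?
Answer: $\frac{8720852765881}{369216225} \approx 23620.0$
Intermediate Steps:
$x{\left(a \right)} = 625$
$h{\left(c,l \right)} = - \frac{4 \left(3 + c\right)}{625 + c}$ ($h{\left(c,l \right)} = - 4 \frac{3 + c}{c + 625} = - 4 \frac{3 + c}{625 + c} = - \frac{4 \left(3 + c\right)}{625 + c}$)
$\left(\frac{h{\left(5,1 \right)} + 42}{41 + 20} + 153\right)^{2} = \left(\frac{\frac{4 \left(-3 - 5\right)}{625 + 5} + 42}{41 + 20} + 153\right)^{2} = \left(\frac{\frac{4 \left(-3 - 5\right)}{630} + 42}{61} + 153\right)^{2} = \left(\left(4 \cdot \frac{1}{630} \left(-8\right) + 42\right) \frac{1}{61} + 153\right)^{2} = \left(\left(- \frac{16}{315} + 42\right) \frac{1}{61} + 153\right)^{2} = \left(\frac{13214}{315} \cdot \frac{1}{61} + 153\right)^{2} = \left(\frac{13214}{19215} + 153\right)^{2} = \left(\frac{2953109}{19215}\right)^{2} = \frac{8720852765881}{369216225}$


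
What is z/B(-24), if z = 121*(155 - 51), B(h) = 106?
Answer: 6292/53 ≈ 118.72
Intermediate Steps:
z = 12584 (z = 121*104 = 12584)
z/B(-24) = 12584/106 = 12584*(1/106) = 6292/53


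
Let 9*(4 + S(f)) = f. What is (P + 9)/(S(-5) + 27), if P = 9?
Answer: 81/101 ≈ 0.80198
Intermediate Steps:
S(f) = -4 + f/9
(P + 9)/(S(-5) + 27) = (9 + 9)/((-4 + (1/9)*(-5)) + 27) = 18/((-4 - 5/9) + 27) = 18/(-41/9 + 27) = 18/(202/9) = (9/202)*18 = 81/101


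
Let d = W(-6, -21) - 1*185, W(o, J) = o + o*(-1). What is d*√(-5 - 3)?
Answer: -370*I*√2 ≈ -523.26*I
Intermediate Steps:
W(o, J) = 0 (W(o, J) = o - o = 0)
d = -185 (d = 0 - 1*185 = 0 - 185 = -185)
d*√(-5 - 3) = -185*√(-5 - 3) = -370*I*√2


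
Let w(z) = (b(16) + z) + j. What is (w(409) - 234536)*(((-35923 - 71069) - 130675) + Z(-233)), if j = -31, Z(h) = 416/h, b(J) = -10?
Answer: 12967480824936/233 ≈ 5.5654e+10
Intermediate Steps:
w(z) = -41 + z (w(z) = (-10 + z) - 31 = -41 + z)
(w(409) - 234536)*(((-35923 - 71069) - 130675) + Z(-233)) = ((-41 + 409) - 234536)*(((-35923 - 71069) - 130675) + 416/(-233)) = (368 - 234536)*((-106992 - 130675) + 416*(-1/233)) = -234168*(-237667 - 416/233) = -234168*(-55376827/233) = 12967480824936/233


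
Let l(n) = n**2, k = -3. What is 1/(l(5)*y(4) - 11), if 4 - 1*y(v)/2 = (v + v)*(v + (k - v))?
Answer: 1/1389 ≈ 0.00071994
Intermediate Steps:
y(v) = 8 + 12*v (y(v) = 8 - 2*(v + v)*(v + (-3 - v)) = 8 - 2*2*v*(-3) = 8 - (-12)*v = 8 + 12*v)
1/(l(5)*y(4) - 11) = 1/(5**2*(8 + 12*4) - 11) = 1/(25*(8 + 48) - 11) = 1/(25*56 - 11) = 1/(1400 - 11) = 1/1389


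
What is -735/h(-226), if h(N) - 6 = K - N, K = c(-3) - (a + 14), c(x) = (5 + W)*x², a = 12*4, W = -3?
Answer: -735/188 ≈ -3.9096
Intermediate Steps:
a = 48
c(x) = 2*x² (c(x) = (5 - 3)*x² = 2*x²)
K = -44 (K = 2*(-3)² - (48 + 14) = 2*9 - 1*62 = 18 - 62 = -44)
h(N) = -38 - N (h(N) = 6 + (-44 - N) = -38 - N)
-735/h(-226) = -735/(-38 - 1*(-226)) = -735/(-38 + 226) = -735/188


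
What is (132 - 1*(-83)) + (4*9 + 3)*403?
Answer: 15932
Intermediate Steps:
(132 - 1*(-83)) + (4*9 + 3)*403 = (132 + 83) + (36 + 3)*403 = 215 + 39*403 = 215 + 15717 = 15932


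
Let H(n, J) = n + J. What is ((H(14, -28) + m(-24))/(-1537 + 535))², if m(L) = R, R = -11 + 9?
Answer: 64/251001 ≈ 0.00025498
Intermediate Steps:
R = -2
H(n, J) = J + n
m(L) = -2
((H(14, -28) + m(-24))/(-1537 + 535))² = (((-28 + 14) - 2)/(-1537 + 535))² = ((-14 - 2)/(-1002))² = (-16*(-1/1002))² = (8/501)² = 64/251001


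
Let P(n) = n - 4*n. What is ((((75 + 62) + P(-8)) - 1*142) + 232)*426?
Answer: 106926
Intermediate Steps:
P(n) = -3*n
((((75 + 62) + P(-8)) - 1*142) + 232)*426 = ((((75 + 62) - 3*(-8)) - 1*142) + 232)*426 = (((137 + 24) - 142) + 232)*426 = ((161 - 142) + 232)*426 = (19 + 232)*426 = 251*426 = 106926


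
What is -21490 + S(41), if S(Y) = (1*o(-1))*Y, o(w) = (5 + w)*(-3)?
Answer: -21982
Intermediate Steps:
o(w) = -15 - 3*w
S(Y) = -12*Y (S(Y) = (1*(-15 - 3*(-1)))*Y = (1*(-15 + 3))*Y = (1*(-12))*Y = -12*Y)
-21490 + S(41) = -21490 - 12*41 = -21490 - 492 = -21982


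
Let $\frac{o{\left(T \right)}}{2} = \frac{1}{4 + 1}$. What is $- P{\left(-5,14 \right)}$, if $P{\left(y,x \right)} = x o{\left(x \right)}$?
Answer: $- \frac{28}{5} \approx -5.6$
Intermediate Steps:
$o{\left(T \right)} = \frac{2}{5}$ ($o{\left(T \right)} = \frac{2}{4 + 1} = \frac{2}{5}$)
$P{\left(y,x \right)} = \frac{2 x}{5}$ ($P{\left(y,x \right)} = x \frac{2}{5} = \frac{2 x}{5}$)
$- P{\left(-5,14 \right)} = - \frac{2 \cdot 14}{5} = \left(-1\right) \frac{28}{5} = - \frac{28}{5}$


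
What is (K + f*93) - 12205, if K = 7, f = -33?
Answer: -15267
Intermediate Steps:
(K + f*93) - 12205 = (7 - 33*93) - 12205 = (7 - 3069) - 12205 = -3062 - 12205 = -15267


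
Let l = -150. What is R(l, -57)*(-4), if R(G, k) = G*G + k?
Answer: -89772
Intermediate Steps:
R(G, k) = k + G² (R(G, k) = G² + k = k + G²)
R(l, -57)*(-4) = (-57 + (-150)²)*(-4) = (-57 + 22500)*(-4) = 22443*(-4) = -89772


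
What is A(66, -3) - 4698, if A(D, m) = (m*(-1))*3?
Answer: -4689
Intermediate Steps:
A(D, m) = -3*m (A(D, m) = -m*3 = -3*m)
A(66, -3) - 4698 = -3*(-3) - 4698 = 9 - 4698 = -4689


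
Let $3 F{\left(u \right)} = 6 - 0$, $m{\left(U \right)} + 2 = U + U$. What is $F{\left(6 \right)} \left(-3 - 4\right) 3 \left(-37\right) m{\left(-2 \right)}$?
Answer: $-9324$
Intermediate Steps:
$m{\left(U \right)} = -2 + 2 U$ ($m{\left(U \right)} = -2 + \left(U + U\right) = -2 + 2 U$)
$F{\left(u \right)} = 2$ ($F{\left(u \right)} = \frac{6 - 0}{3} = \frac{6 + 0}{3} = \frac{1}{3} \cdot 6 = 2$)
$F{\left(6 \right)} \left(-3 - 4\right) 3 \left(-37\right) m{\left(-2 \right)} = 2 \left(-3 - 4\right) 3 \left(-37\right) \left(-2 + 2 \left(-2\right)\right) = 2 \left(\left(-7\right) 3\right) \left(-37\right) \left(-2 - 4\right) = 2 \left(-21\right) \left(-37\right) \left(-6\right) = \left(-42\right) \left(-37\right) \left(-6\right) = 1554 \left(-6\right) = -9324$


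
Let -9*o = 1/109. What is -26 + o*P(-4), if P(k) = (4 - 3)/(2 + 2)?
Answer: -102025/3924 ≈ -26.000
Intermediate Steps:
P(k) = ¼ (P(k) = 1/4 = 1*(¼) = ¼)
o = -1/981 (o = -⅑/109 = -⅑*1/109 = -1/981 ≈ -0.0010194)
-26 + o*P(-4) = -26 - 1/981*¼ = -26 - 1/3924 = -102025/3924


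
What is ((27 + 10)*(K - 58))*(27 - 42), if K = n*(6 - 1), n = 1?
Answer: 29415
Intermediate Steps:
K = 5 (K = 1*(6 - 1) = 1*5 = 5)
((27 + 10)*(K - 58))*(27 - 42) = ((27 + 10)*(5 - 58))*(27 - 42) = (37*(-53))*(-15) = -1961*(-15) = 29415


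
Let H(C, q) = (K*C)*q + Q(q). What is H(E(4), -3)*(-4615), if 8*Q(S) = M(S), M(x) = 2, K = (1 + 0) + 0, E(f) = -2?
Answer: -115375/4 ≈ -28844.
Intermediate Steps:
K = 1 (K = 1 + 0 = 1)
Q(S) = 1/4 (Q(S) = (1/8)*2 = 1/4)
H(C, q) = 1/4 + C*q (H(C, q) = (1*C)*q + 1/4 = C*q + 1/4 = 1/4 + C*q)
H(E(4), -3)*(-4615) = (1/4 - 2*(-3))*(-4615) = (1/4 + 6)*(-4615) = (25/4)*(-4615) = -115375/4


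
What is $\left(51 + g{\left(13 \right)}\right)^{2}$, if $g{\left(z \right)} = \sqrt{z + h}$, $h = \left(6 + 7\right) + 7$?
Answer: $\left(51 + \sqrt{33}\right)^{2} \approx 3219.9$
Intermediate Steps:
$h = 20$ ($h = 13 + 7 = 20$)
$g{\left(z \right)} = \sqrt{20 + z}$ ($g{\left(z \right)} = \sqrt{z + 20} = \sqrt{20 + z}$)
$\left(51 + g{\left(13 \right)}\right)^{2} = \left(51 + \sqrt{20 + 13}\right)^{2} = \left(51 + \sqrt{33}\right)^{2}$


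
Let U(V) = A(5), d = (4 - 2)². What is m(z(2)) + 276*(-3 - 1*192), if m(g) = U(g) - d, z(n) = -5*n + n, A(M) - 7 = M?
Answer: -53812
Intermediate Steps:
d = 4 (d = 2² = 4)
A(M) = 7 + M
U(V) = 12 (U(V) = 7 + 5 = 12)
z(n) = -4*n
m(g) = 8 (m(g) = 12 - 1*4 = 12 - 4 = 8)
m(z(2)) + 276*(-3 - 1*192) = 8 + 276*(-3 - 1*192) = 8 + 276*(-3 - 192) = 8 + 276*(-195) = 8 - 53820 = -53812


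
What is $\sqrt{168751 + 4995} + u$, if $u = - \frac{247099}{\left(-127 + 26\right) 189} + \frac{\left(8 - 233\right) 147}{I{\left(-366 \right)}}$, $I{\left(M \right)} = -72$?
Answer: $\frac{72128867}{152712} + \sqrt{173746} \approx 889.15$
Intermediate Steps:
$u = \frac{72128867}{152712}$ ($u = - \frac{247099}{\left(-127 + 26\right) 189} + \frac{\left(8 - 233\right) 147}{-72} = - \frac{247099}{\left(-101\right) 189} + \left(-225\right) 147 \left(- \frac{1}{72}\right) = - \frac{247099}{-19089} - - \frac{3675}{8} = \left(-247099\right) \left(- \frac{1}{19089}\right) + \frac{3675}{8} = \frac{247099}{19089} + \frac{3675}{8} = \frac{72128867}{152712} \approx 472.32$)
$\sqrt{168751 + 4995} + u = \sqrt{168751 + 4995} + \frac{72128867}{152712} = \sqrt{173746} + \frac{72128867}{152712} = \frac{72128867}{152712} + \sqrt{173746}$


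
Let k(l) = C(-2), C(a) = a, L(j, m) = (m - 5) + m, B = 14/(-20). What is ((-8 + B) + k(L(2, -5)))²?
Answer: 11449/100 ≈ 114.49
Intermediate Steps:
B = -7/10 (B = 14*(-1/20) = -7/10 ≈ -0.70000)
L(j, m) = -5 + 2*m (L(j, m) = (-5 + m) + m = -5 + 2*m)
k(l) = -2
((-8 + B) + k(L(2, -5)))² = ((-8 - 7/10) - 2)² = (-87/10 - 2)² = (-107/10)² = 11449/100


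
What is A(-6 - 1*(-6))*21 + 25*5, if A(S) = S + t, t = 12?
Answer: 377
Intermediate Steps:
A(S) = 12 + S (A(S) = S + 12 = 12 + S)
A(-6 - 1*(-6))*21 + 25*5 = (12 + (-6 - 1*(-6)))*21 + 25*5 = (12 + (-6 + 6))*21 + 125 = (12 + 0)*21 + 125 = 12*21 + 125 = 252 + 125 = 377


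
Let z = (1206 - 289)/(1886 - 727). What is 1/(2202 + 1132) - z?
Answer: -3056119/3864106 ≈ -0.79090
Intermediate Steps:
z = 917/1159 ≈ 0.79120
1/(2202 + 1132) - z = 1/(2202 + 1132) - 1*917/1159 = 1/3334 - 917/1159 = -3056119/3864106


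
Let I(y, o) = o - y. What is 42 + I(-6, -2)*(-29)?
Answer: -74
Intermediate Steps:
42 + I(-6, -2)*(-29) = 42 + (-2 - 1*(-6))*(-29) = 42 + (-2 + 6)*(-29) = 42 + 4*(-29) = 42 - 116 = -74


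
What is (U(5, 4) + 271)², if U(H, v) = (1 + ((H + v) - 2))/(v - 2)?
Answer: 75625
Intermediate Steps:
U(H, v) = (-1 + H + v)/(-2 + v) (U(H, v) = (1 + (-2 + H + v))/(-2 + v) = (-1 + H + v)/(-2 + v))
(U(5, 4) + 271)² = ((-1 + 5 + 4)/(-2 + 4) + 271)² = (8/2 + 271)² = ((½)*8 + 271)² = (4 + 271)² = 275² = 75625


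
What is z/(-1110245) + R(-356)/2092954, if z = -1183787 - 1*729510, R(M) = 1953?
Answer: 4006610917823/2323691713730 ≈ 1.7242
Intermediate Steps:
z = -1913297 (z = -1183787 - 729510 = -1913297)
z/(-1110245) + R(-356)/2092954 = -1913297/(-1110245) + 1953/2092954 = -1913297*(-1/1110245) + 1953*(1/2092954) = 1913297/1110245 + 1953/2092954 = 4006610917823/2323691713730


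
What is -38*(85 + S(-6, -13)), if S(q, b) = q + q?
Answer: -2774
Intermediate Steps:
S(q, b) = 2*q
-38*(85 + S(-6, -13)) = -38*(85 + 2*(-6)) = -38*(85 - 12) = -38*73 = -2774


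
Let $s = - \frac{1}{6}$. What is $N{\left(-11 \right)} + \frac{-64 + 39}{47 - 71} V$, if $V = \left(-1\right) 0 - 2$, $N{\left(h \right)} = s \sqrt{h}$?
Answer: $- \frac{25}{12} - \frac{i \sqrt{11}}{6} \approx -2.0833 - 0.55277 i$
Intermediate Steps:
$s = - \frac{1}{6}$ ($s = \left(-1\right) \frac{1}{6} = - \frac{1}{6} \approx -0.16667$)
$N{\left(h \right)} = - \frac{\sqrt{h}}{6}$
$V = -2$ ($V = 0 - 2 = -2$)
$N{\left(-11 \right)} + \frac{-64 + 39}{47 - 71} V = - \frac{\sqrt{-11}}{6} + \frac{-64 + 39}{47 - 71} \left(-2\right) = - \frac{i \sqrt{11}}{6} + - \frac{25}{-24} \left(-2\right) = - \frac{i \sqrt{11}}{6} + \left(-25\right) \left(- \frac{1}{24}\right) \left(-2\right) = - \frac{i \sqrt{11}}{6} + \frac{25}{24} \left(-2\right) = - \frac{i \sqrt{11}}{6} - \frac{25}{12} = - \frac{25}{12} - \frac{i \sqrt{11}}{6}$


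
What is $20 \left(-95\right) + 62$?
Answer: $-1838$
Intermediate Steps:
$20 \left(-95\right) + 62 = -1900 + 62 = -1838$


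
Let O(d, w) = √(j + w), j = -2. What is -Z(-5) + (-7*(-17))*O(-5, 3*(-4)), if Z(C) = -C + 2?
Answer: -7 + 119*I*√14 ≈ -7.0 + 445.26*I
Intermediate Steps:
Z(C) = 2 - C
O(d, w) = √(-2 + w)
-Z(-5) + (-7*(-17))*O(-5, 3*(-4)) = -(2 - 1*(-5)) + (-7*(-17))*√(-2 + 3*(-4)) = -(2 + 5) + 119*√(-2 - 12) = -1*7 + 119*√(-14) = -7 + 119*(I*√14) = -7 + 119*I*√14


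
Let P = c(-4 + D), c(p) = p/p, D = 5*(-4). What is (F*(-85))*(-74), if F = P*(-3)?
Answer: -18870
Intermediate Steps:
D = -20
c(p) = 1
P = 1
F = -3 (F = 1*(-3) = -3)
(F*(-85))*(-74) = -3*(-85)*(-74) = 255*(-74) = -18870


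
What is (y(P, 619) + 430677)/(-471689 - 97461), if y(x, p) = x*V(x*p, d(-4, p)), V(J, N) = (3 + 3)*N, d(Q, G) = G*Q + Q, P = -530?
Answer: -8317077/569150 ≈ -14.613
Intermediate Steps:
d(Q, G) = Q + G*Q
V(J, N) = 6*N
y(x, p) = x*(-24 - 24*p) (y(x, p) = x*(6*(-4*(1 + p))) = x*(6*(-4 - 4*p)) = x*(-24 - 24*p))
(y(P, 619) + 430677)/(-471689 - 97461) = (24*(-530)*(-1 - 1*619) + 430677)/(-471689 - 97461) = (24*(-530)*(-1 - 619) + 430677)/(-569150) = (24*(-530)*(-620) + 430677)*(-1/569150) = (7886400 + 430677)*(-1/569150) = 8317077*(-1/569150) = -8317077/569150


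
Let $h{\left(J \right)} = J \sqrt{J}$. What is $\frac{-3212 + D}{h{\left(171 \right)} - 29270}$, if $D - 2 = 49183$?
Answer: $- \frac{1345629710}{851732689} - \frac{23584149 \sqrt{19}}{851732689} \approx -1.7006$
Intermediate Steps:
$h{\left(J \right)} = J^{\frac{3}{2}}$
$D = 49185$ ($D = 2 + 49183 = 49185$)
$\frac{-3212 + D}{h{\left(171 \right)} - 29270} = \frac{-3212 + 49185}{171^{\frac{3}{2}} - 29270} = \frac{45973}{513 \sqrt{19} - 29270} = \frac{45973}{-29270 + 513 \sqrt{19}}$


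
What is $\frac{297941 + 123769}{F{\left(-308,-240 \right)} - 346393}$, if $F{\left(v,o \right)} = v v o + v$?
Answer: $- \frac{140570}{7704687} \approx -0.018245$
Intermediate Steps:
$F{\left(v,o \right)} = v + o v^{2}$ ($F{\left(v,o \right)} = v^{2} o + v = o v^{2} + v = v + o v^{2}$)
$\frac{297941 + 123769}{F{\left(-308,-240 \right)} - 346393} = \frac{297941 + 123769}{- 308 \left(1 - -73920\right) - 346393} = \frac{421710}{- 308 \left(1 + 73920\right) - 346393} = \frac{421710}{\left(-308\right) 73921 - 346393} = \frac{421710}{-22767668 - 346393} = \frac{421710}{-23114061} = 421710 \left(- \frac{1}{23114061}\right) = - \frac{140570}{7704687}$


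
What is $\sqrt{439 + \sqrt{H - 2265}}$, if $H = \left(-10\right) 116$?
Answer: $\sqrt{439 + 5 i \sqrt{137}} \approx 20.999 + 1.3935 i$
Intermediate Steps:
$H = -1160$
$\sqrt{439 + \sqrt{H - 2265}} = \sqrt{439 + \sqrt{-1160 - 2265}} = \sqrt{439 + \sqrt{-3425}} = \sqrt{439 + 5 i \sqrt{137}}$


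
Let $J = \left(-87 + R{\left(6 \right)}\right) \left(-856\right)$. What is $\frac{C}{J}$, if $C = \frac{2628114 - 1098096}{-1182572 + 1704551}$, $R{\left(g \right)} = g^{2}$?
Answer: $\frac{85001}{1265973068} \approx 6.7143 \cdot 10^{-5}$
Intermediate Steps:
$C = \frac{510006}{173993}$ ($C = \frac{1530018}{521979} = 1530018 \cdot \frac{1}{521979} = \frac{510006}{173993} \approx 2.9312$)
$J = 43656$ ($J = \left(-87 + 6^{2}\right) \left(-856\right) = \left(-87 + 36\right) \left(-856\right) = \left(-51\right) \left(-856\right) = 43656$)
$\frac{C}{J} = \frac{510006}{173993 \cdot 43656} = \frac{510006}{173993} \cdot \frac{1}{43656} = \frac{85001}{1265973068}$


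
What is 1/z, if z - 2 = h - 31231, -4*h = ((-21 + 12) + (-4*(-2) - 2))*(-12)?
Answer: -1/31238 ≈ -3.2012e-5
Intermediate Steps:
h = -9 (h = -((-21 + 12) + (-4*(-2) - 2))*(-12)/4 = -(-9 + (8 - 2))*(-12)/4 = -(-9 + 6)*(-12)/4 = -(-3)*(-12)/4 = -1/4*36 = -9)
z = -31238 (z = 2 + (-9 - 31231) = 2 - 31240 = -31238)
1/z = 1/(-31238) = -1/31238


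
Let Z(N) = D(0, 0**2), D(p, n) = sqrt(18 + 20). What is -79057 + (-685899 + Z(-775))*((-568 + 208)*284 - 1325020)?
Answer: 978956127683 - 1427260*sqrt(38) ≈ 9.7895e+11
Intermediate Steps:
D(p, n) = sqrt(38)
Z(N) = sqrt(38)
-79057 + (-685899 + Z(-775))*((-568 + 208)*284 - 1325020) = -79057 + (-685899 + sqrt(38))*((-568 + 208)*284 - 1325020) = -79057 + (-685899 + sqrt(38))*(-360*284 - 1325020) = -79057 + (-685899 + sqrt(38))*(-102240 - 1325020) = -79057 + (-685899 + sqrt(38))*(-1427260) = -79057 + (978956206740 - 1427260*sqrt(38)) = 978956127683 - 1427260*sqrt(38)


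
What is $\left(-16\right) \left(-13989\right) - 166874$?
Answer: $56950$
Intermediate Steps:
$\left(-16\right) \left(-13989\right) - 166874 = 223824 - 166874 = 56950$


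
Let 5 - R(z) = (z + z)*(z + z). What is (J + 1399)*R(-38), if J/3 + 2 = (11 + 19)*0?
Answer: -8039003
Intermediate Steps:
R(z) = 5 - 4*z² (R(z) = 5 - (z + z)*(z + z) = 5 - 2*z*2*z = 5 - 4*z²)
J = -6 (J = -6 + 3*((11 + 19)*0) = -6 + 3*(30*0) = -6 + 3*0 = -6 + 0 = -6)
(J + 1399)*R(-38) = (-6 + 1399)*(5 - 4*(-38)²) = 1393*(5 - 4*1444) = 1393*(5 - 5776) = 1393*(-5771) = -8039003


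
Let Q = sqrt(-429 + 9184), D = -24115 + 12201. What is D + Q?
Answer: -11914 + sqrt(8755) ≈ -11820.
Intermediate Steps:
D = -11914
Q = sqrt(8755) ≈ 93.568
D + Q = -11914 + sqrt(8755)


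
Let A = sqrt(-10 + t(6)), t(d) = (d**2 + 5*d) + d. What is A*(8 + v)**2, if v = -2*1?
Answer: 36*sqrt(62) ≈ 283.46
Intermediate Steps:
v = -2
t(d) = d**2 + 6*d
A = sqrt(62) (A = sqrt(-10 + 6*(6 + 6)) = sqrt(-10 + 6*12) = sqrt(-10 + 72) = sqrt(62) ≈ 7.8740)
A*(8 + v)**2 = sqrt(62)*(8 - 2)**2 = sqrt(62)*6**2 = sqrt(62)*36 = 36*sqrt(62)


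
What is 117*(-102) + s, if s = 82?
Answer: -11852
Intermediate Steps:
117*(-102) + s = 117*(-102) + 82 = -11934 + 82 = -11852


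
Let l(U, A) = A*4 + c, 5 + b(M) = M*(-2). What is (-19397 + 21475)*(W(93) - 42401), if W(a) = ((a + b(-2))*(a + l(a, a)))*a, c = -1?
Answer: 8161517474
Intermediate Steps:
b(M) = -5 - 2*M (b(M) = -5 + M*(-2) = -5 - 2*M)
l(U, A) = -1 + 4*A (l(U, A) = A*4 - 1 = 4*A - 1 = -1 + 4*A)
W(a) = a*(-1 + a)*(-1 + 5*a) (W(a) = ((a + (-5 - 2*(-2)))*(a + (-1 + 4*a)))*a = ((a + (-5 + 4))*(-1 + 5*a))*a = ((a - 1)*(-1 + 5*a))*a = ((-1 + a)*(-1 + 5*a))*a = a*(-1 + a)*(-1 + 5*a))
(-19397 + 21475)*(W(93) - 42401) = (-19397 + 21475)*(93*(1 - 6*93 + 5*93²) - 42401) = 2078*(93*(1 - 558 + 5*8649) - 42401) = 2078*(93*(1 - 558 + 43245) - 42401) = 2078*(93*42688 - 42401) = 2078*(3969984 - 42401) = 2078*3927583 = 8161517474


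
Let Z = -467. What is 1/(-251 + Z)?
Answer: -1/718 ≈ -0.0013928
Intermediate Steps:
1/(-251 + Z) = 1/(-251 - 467) = 1/(-718) = -1/718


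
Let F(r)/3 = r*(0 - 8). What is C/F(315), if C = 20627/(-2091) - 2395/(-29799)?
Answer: 50804669/39255116670 ≈ 0.0012942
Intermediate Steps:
F(r) = -24*r (F(r) = 3*(r*(0 - 8)) = 3*(r*(-8)) = 3*(-8*r) = -24*r)
C = -203218676/20769903 (C = 20627*(-1/2091) - 2395*(-1/29799) = -20627/2091 + 2395/29799 = -203218676/20769903 ≈ -9.7843)
C/F(315) = -203218676/(20769903*((-24*315))) = -203218676/20769903/(-7560) = -203218676/20769903*(-1/7560) = 50804669/39255116670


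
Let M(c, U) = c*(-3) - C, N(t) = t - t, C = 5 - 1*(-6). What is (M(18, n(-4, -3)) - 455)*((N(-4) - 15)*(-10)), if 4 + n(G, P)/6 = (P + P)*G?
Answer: -78000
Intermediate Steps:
n(G, P) = -24 + 12*G*P (n(G, P) = -24 + 6*((P + P)*G) = -24 + 6*((2*P)*G) = -24 + 6*(2*G*P) = -24 + 12*G*P)
C = 11 (C = 5 + 6 = 11)
N(t) = 0
M(c, U) = -11 - 3*c (M(c, U) = c*(-3) - 1*11 = -3*c - 11 = -11 - 3*c)
(M(18, n(-4, -3)) - 455)*((N(-4) - 15)*(-10)) = ((-11 - 3*18) - 455)*((0 - 15)*(-10)) = ((-11 - 54) - 455)*(-15*(-10)) = (-65 - 455)*150 = -520*150 = -78000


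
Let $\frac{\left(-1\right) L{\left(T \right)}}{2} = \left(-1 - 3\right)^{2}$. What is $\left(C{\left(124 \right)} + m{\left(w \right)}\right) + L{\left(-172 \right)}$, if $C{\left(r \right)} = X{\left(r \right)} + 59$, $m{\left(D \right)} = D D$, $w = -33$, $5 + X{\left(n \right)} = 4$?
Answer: $1115$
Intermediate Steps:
$X{\left(n \right)} = -1$ ($X{\left(n \right)} = -5 + 4 = -1$)
$L{\left(T \right)} = -32$ ($L{\left(T \right)} = - 2 \left(-1 - 3\right)^{2} = - 2 \left(-4\right)^{2} = \left(-2\right) 16 = -32$)
$m{\left(D \right)} = D^{2}$
$C{\left(r \right)} = 58$ ($C{\left(r \right)} = -1 + 59 = 58$)
$\left(C{\left(124 \right)} + m{\left(w \right)}\right) + L{\left(-172 \right)} = \left(58 + \left(-33\right)^{2}\right) - 32 = \left(58 + 1089\right) - 32 = 1147 - 32 = 1115$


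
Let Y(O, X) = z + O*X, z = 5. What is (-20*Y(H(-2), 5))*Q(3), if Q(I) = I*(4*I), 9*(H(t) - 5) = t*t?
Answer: -23200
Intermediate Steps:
H(t) = 5 + t²/9 (H(t) = 5 + (t*t)/9 = 5 + t²/9)
Y(O, X) = 5 + O*X
Q(I) = 4*I²
(-20*Y(H(-2), 5))*Q(3) = (-20*(5 + (5 + (⅑)*(-2)²)*5))*(4*3²) = (-20*(5 + (5 + (⅑)*4)*5))*(4*9) = -20*(5 + (5 + 4/9)*5)*36 = -20*(5 + (49/9)*5)*36 = -20*(5 + 245/9)*36 = -20*290/9*36 = -5800/9*36 = -23200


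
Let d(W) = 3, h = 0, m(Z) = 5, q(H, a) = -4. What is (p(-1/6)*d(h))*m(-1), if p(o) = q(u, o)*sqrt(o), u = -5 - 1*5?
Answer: -10*I*sqrt(6) ≈ -24.495*I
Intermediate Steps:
u = -10 (u = -5 - 5 = -10)
p(o) = -4*sqrt(o)
(p(-1/6)*d(h))*m(-1) = (-4*I*sqrt(6)/6*3)*5 = (-2*I*sqrt(6)/3*3)*5 = -2*I*sqrt(6)*5 = -10*I*sqrt(6)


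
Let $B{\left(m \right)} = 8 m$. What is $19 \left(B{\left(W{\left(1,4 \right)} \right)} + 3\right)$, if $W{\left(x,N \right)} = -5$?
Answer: $-703$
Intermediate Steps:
$19 \left(B{\left(W{\left(1,4 \right)} \right)} + 3\right) = 19 \left(8 \left(-5\right) + 3\right) = 19 \left(-40 + 3\right) = 19 \left(-37\right) = -703$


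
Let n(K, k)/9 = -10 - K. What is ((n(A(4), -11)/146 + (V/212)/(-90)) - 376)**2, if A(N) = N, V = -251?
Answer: 275511146609884249/1940003265600 ≈ 1.4202e+5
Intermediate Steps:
n(K, k) = -90 - 9*K (n(K, k) = 9*(-10 - K) = -90 - 9*K)
((n(A(4), -11)/146 + (V/212)/(-90)) - 376)**2 = (((-90 - 9*4)/146 - 251/212/(-90)) - 376)**2 = (((-90 - 36)*(1/146) - 251*1/212*(-1/90)) - 376)**2 = ((-126*1/146 - 251/212*(-1/90)) - 376)**2 = ((-63/73 + 251/19080) - 376)**2 = (-1183717/1392840 - 376)**2 = (-524891557/1392840)**2 = 275511146609884249/1940003265600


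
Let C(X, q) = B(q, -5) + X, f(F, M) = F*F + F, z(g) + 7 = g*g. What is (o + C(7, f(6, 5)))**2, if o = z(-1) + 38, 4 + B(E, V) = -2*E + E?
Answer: 49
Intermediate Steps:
B(E, V) = -4 - E (B(E, V) = -4 + (-2*E + E) = -4 - E)
z(g) = -7 + g**2 (z(g) = -7 + g*g = -7 + g**2)
f(F, M) = F + F**2 (f(F, M) = F**2 + F = F + F**2)
C(X, q) = -4 + X - q (C(X, q) = (-4 - q) + X = -4 + X - q)
o = 32 (o = (-7 + (-1)**2) + 38 = (-7 + 1) + 38 = -6 + 38 = 32)
(o + C(7, f(6, 5)))**2 = (32 + (-4 + 7 - 6*(1 + 6)))**2 = (32 + (-4 + 7 - 6*7))**2 = (32 + (-4 + 7 - 1*42))**2 = (32 + (-4 + 7 - 42))**2 = (32 - 39)**2 = (-7)**2 = 49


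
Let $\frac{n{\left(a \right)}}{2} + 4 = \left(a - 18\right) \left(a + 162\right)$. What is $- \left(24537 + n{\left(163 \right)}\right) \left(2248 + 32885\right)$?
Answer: $-4173062607$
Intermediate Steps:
$n{\left(a \right)} = -8 + 2 \left(-18 + a\right) \left(162 + a\right)$ ($n{\left(a \right)} = -8 + 2 \left(a - 18\right) \left(a + 162\right) = -8 + 2 \left(-18 + a\right) \left(162 + a\right)$)
$- \left(24537 + n{\left(163 \right)}\right) \left(2248 + 32885\right) = - \left(24537 + \left(-5840 + 2 \cdot 163^{2} + 288 \cdot 163\right)\right) \left(2248 + 32885\right) = - \left(24537 + \left(-5840 + 2 \cdot 26569 + 46944\right)\right) 35133 = - \left(24537 + \left(-5840 + 53138 + 46944\right)\right) 35133 = - \left(24537 + 94242\right) 35133 = - 118779 \cdot 35133 = \left(-1\right) 4173062607 = -4173062607$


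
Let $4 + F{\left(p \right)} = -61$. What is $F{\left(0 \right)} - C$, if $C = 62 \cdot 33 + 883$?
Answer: $-2994$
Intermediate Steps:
$F{\left(p \right)} = -65$ ($F{\left(p \right)} = -4 - 61 = -65$)
$C = 2929$ ($C = 2046 + 883 = 2929$)
$F{\left(0 \right)} - C = -65 - 2929 = -2994$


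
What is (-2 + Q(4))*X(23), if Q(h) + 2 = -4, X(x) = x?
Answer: -184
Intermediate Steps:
Q(h) = -6 (Q(h) = -2 - 4 = -6)
(-2 + Q(4))*X(23) = (-2 - 6)*23 = -8*23 = -184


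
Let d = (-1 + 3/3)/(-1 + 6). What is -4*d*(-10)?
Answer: 0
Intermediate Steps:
d = 0 (d = (-1 + 3*(⅓))/5 = (-1 + 1)*(⅕) = 0*(⅕) = 0)
-4*d*(-10) = -4*0*(-10) = 0*(-10) = 0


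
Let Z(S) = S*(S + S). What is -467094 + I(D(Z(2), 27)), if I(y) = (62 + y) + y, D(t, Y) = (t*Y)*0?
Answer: -467032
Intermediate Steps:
Z(S) = 2*S² (Z(S) = S*(2*S) = 2*S²)
D(t, Y) = 0 (D(t, Y) = (Y*t)*0 = 0)
I(y) = 62 + 2*y
-467094 + I(D(Z(2), 27)) = -467094 + (62 + 2*0) = -467094 + (62 + 0) = -467094 + 62 = -467032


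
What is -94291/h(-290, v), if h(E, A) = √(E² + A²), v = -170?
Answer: -94291*√1130/11300 ≈ -280.50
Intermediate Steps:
h(E, A) = √(A² + E²)
-94291/h(-290, v) = -94291/√((-170)² + (-290)²) = -94291/√(28900 + 84100) = -94291*√1130/11300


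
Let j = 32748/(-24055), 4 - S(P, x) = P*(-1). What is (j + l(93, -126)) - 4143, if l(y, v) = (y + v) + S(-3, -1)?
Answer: -100462373/24055 ≈ -4176.4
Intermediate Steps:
S(P, x) = 4 + P (S(P, x) = 4 - P*(-1) = 4 - (-1)*P = 4 + P)
j = -32748/24055 (j = 32748*(-1/24055) = -32748/24055 ≈ -1.3614)
l(y, v) = 1 + v + y (l(y, v) = (y + v) + (4 - 3) = (v + y) + 1 = 1 + v + y)
(j + l(93, -126)) - 4143 = (-32748/24055 + (1 - 126 + 93)) - 4143 = (-32748/24055 - 32) - 4143 = -802508/24055 - 4143 = -100462373/24055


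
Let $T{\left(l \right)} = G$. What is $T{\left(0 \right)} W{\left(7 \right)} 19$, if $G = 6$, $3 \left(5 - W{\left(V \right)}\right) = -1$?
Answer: $608$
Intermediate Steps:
$W{\left(V \right)} = \frac{16}{3}$ ($W{\left(V \right)} = 5 - - \frac{1}{3} = 5 + \frac{1}{3} = \frac{16}{3}$)
$T{\left(l \right)} = 6$
$T{\left(0 \right)} W{\left(7 \right)} 19 = 6 \cdot \frac{16}{3} \cdot 19 = 32 \cdot 19 = 608$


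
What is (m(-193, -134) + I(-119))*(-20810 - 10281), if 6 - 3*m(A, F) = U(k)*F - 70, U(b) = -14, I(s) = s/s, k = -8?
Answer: 18623509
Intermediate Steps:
I(s) = 1
m(A, F) = 76/3 + 14*F/3 (m(A, F) = 2 - (-14*F - 70)/3 = 2 - (-70 - 14*F)/3 = 2 + (70/3 + 14*F/3) = 76/3 + 14*F/3)
(m(-193, -134) + I(-119))*(-20810 - 10281) = ((76/3 + (14/3)*(-134)) + 1)*(-20810 - 10281) = ((76/3 - 1876/3) + 1)*(-31091) = (-600 + 1)*(-31091) = -599*(-31091) = 18623509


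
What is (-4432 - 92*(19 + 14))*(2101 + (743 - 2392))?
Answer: -3375536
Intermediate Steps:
(-4432 - 92*(19 + 14))*(2101 + (743 - 2392)) = (-4432 - 92*33)*(2101 - 1649) = (-4432 - 3036)*452 = -7468*452 = -3375536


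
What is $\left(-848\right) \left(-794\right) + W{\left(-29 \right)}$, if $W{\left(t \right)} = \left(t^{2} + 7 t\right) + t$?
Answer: $673921$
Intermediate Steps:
$W{\left(t \right)} = t^{2} + 8 t$
$\left(-848\right) \left(-794\right) + W{\left(-29 \right)} = \left(-848\right) \left(-794\right) - 29 \left(8 - 29\right) = 673312 - -609 = 673312 + 609 = 673921$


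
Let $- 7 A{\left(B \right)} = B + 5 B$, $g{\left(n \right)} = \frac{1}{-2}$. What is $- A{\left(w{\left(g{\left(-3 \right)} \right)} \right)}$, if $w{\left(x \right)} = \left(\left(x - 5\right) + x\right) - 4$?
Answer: $- \frac{60}{7} \approx -8.5714$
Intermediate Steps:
$g{\left(n \right)} = - \frac{1}{2}$
$w{\left(x \right)} = -9 + 2 x$ ($w{\left(x \right)} = \left(\left(-5 + x\right) + x\right) - 4 = \left(-5 + 2 x\right) - 4 = -9 + 2 x$)
$A{\left(B \right)} = - \frac{6 B}{7}$ ($A{\left(B \right)} = - \frac{B + 5 B}{7} = - \frac{6 B}{7}$)
$- A{\left(w{\left(g{\left(-3 \right)} \right)} \right)} = - \frac{\left(-6\right) \left(-9 + 2 \left(- \frac{1}{2}\right)\right)}{7} = - \frac{\left(-6\right) \left(-9 - 1\right)}{7} = - \frac{\left(-6\right) \left(-10\right)}{7} = \left(-1\right) \frac{60}{7} = - \frac{60}{7}$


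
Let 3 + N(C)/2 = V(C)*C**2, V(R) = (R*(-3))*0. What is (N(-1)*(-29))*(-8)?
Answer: -1392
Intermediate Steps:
V(R) = 0 (V(R) = -3*R*0 = 0)
N(C) = -6 (N(C) = -6 + 2*(0*C**2) = -6 + 2*0 = -6 + 0 = -6)
(N(-1)*(-29))*(-8) = -6*(-29)*(-8) = 174*(-8) = -1392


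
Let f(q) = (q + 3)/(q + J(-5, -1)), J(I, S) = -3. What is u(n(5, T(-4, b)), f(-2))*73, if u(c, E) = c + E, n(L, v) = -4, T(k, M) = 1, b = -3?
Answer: -1533/5 ≈ -306.60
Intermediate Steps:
f(q) = (3 + q)/(-3 + q) (f(q) = (q + 3)/(q - 3) = (3 + q)/(-3 + q))
u(c, E) = E + c
u(n(5, T(-4, b)), f(-2))*73 = ((3 - 2)/(-3 - 2) - 4)*73 = (1/(-5) - 4)*73 = (-⅕*1 - 4)*73 = (-⅕ - 4)*73 = -21/5*73 = -1533/5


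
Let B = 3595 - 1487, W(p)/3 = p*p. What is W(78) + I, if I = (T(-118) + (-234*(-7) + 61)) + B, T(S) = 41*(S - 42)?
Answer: 15499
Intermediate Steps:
W(p) = 3*p**2 (W(p) = 3*(p*p) = 3*p**2)
T(S) = -1722 + 41*S (T(S) = 41*(-42 + S) = -1722 + 41*S)
B = 2108
I = -2753 (I = ((-1722 + 41*(-118)) + (-234*(-7) + 61)) + 2108 = ((-1722 - 4838) + (-39*(-42) + 61)) + 2108 = (-6560 + (1638 + 61)) + 2108 = (-6560 + 1699) + 2108 = -4861 + 2108 = -2753)
W(78) + I = 3*78**2 - 2753 = 3*6084 - 2753 = 18252 - 2753 = 15499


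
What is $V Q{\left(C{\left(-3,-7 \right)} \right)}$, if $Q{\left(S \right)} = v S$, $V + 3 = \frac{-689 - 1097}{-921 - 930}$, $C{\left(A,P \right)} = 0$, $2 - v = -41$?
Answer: $0$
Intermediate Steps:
$v = 43$ ($v = 2 - -41 = 2 + 41 = 43$)
$V = - \frac{3767}{1851}$ ($V = -3 + \frac{-689 - 1097}{-921 - 930} = -3 - \frac{1786}{-1851} = -3 - - \frac{1786}{1851} = -3 + \frac{1786}{1851} = - \frac{3767}{1851} \approx -2.0351$)
$Q{\left(S \right)} = 43 S$
$V Q{\left(C{\left(-3,-7 \right)} \right)} = - \frac{3767 \cdot 43 \cdot 0}{1851} = \left(- \frac{3767}{1851}\right) 0 = 0$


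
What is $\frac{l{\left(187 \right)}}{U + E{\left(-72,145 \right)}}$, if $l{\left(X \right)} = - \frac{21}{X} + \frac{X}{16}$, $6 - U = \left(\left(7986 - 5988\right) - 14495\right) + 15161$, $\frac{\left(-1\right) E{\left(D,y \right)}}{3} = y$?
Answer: $- \frac{34633}{9254256} \approx -0.0037424$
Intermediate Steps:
$E{\left(D,y \right)} = - 3 y$
$U = -2658$ ($U = 6 - \left(\left(\left(7986 - 5988\right) - 14495\right) + 15161\right) = 6 - \left(\left(1998 - 14495\right) + 15161\right) = 6 - \left(-12497 + 15161\right) = 6 - 2664 = -2658$)
$l{\left(X \right)} = - \frac{21}{X} + \frac{X}{16}$ ($l{\left(X \right)} = - \frac{21}{X} + X \frac{1}{16} = - \frac{21}{X} + \frac{X}{16}$)
$\frac{l{\left(187 \right)}}{U + E{\left(-72,145 \right)}} = \frac{- \frac{21}{187} + \frac{1}{16} \cdot 187}{-2658 - 435} = \frac{\left(-21\right) \frac{1}{187} + \frac{187}{16}}{-2658 - 435} = \frac{- \frac{21}{187} + \frac{187}{16}}{-3093} = \frac{34633}{2992} \left(- \frac{1}{3093}\right) = - \frac{34633}{9254256}$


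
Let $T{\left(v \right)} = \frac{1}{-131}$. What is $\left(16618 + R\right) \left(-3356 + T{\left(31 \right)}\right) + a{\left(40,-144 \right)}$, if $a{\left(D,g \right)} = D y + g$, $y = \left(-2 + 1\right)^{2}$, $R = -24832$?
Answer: $\frac{3611164694}{131} \approx 2.7566 \cdot 10^{7}$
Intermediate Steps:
$y = 1$ ($y = \left(-1\right)^{2} = 1$)
$T{\left(v \right)} = - \frac{1}{131}$
$a{\left(D,g \right)} = D + g$ ($a{\left(D,g \right)} = D 1 + g = D + g$)
$\left(16618 + R\right) \left(-3356 + T{\left(31 \right)}\right) + a{\left(40,-144 \right)} = \left(16618 - 24832\right) \left(-3356 - \frac{1}{131}\right) + \left(40 - 144\right) = \left(-8214\right) \left(- \frac{439637}{131}\right) - 104 = \frac{3611178318}{131} - 104 = \frac{3611164694}{131}$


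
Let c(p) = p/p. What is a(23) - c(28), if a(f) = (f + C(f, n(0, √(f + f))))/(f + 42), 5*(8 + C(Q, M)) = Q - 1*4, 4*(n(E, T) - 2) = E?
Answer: -231/325 ≈ -0.71077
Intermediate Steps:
n(E, T) = 2 + E/4
c(p) = 1
C(Q, M) = -44/5 + Q/5 (C(Q, M) = -8 + (Q - 1*4)/5 = -8 + (Q - 4)/5 = -8 + (-4 + Q)/5 = -8 + (-⅘ + Q/5) = -44/5 + Q/5)
a(f) = (-44/5 + 6*f/5)/(42 + f) (a(f) = (f + (-44/5 + f/5))/(f + 42) = (-44/5 + 6*f/5)/(42 + f))
a(23) - c(28) = 2*(-22 + 3*23)/(5*(42 + 23)) - 1*1 = (⅖)*(-22 + 69)/65 - 1 = (⅖)*(1/65)*47 - 1 = 94/325 - 1 = -231/325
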